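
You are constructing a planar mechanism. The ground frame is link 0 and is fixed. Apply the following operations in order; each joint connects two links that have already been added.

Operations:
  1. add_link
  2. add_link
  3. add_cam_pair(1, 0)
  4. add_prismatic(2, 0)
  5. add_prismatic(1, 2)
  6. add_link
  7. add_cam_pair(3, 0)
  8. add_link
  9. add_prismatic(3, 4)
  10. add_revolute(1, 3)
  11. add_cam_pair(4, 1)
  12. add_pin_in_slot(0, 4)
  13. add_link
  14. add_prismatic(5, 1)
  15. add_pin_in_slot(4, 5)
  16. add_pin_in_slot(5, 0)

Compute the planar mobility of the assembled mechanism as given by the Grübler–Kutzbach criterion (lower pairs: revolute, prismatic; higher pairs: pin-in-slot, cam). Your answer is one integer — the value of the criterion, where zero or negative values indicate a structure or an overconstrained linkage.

M = -1

link 0 = ground. State L|J1|J2 = 1|0|0
+link1  2|0|0
+link2  3|0|0
C(1,0) f=2→J2  3|0|1
P(2,0) f=1→J1  3|1|1
P(1,2) f=1→J1  3|2|1
+link3  4|2|1
C(3,0) f=2→J2  4|2|2
+link4  5|2|2
P(3,4) f=1→J1  5|3|2
R(1,3) f=1→J1  5|4|2
C(4,1) f=2→J2  5|4|3
PS(0,4) f=2→J2  5|4|4
+link5  6|4|4
P(5,1) f=1→J1  6|5|4
PS(4,5) f=2→J2  6|5|5
PS(5,0) f=2→J2  6|5|6
M = 3(6−1)−2·5−6 = 15−10−6 = -1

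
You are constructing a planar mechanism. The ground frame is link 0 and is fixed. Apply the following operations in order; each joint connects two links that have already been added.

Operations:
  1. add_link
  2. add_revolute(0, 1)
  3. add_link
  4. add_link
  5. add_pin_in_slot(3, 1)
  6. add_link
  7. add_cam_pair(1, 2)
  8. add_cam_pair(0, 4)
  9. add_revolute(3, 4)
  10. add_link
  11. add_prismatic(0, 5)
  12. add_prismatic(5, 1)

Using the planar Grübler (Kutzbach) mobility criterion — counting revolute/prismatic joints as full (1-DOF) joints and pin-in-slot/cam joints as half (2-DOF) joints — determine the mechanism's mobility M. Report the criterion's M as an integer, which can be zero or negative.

M = 4

[1;0;0] (link 0 is ground)
L+ [2;0;0]
R(0,1)∈J1 [2;1;0]
L+ [3;1;0]
L+ [4;1;0]
PS(3,1)∈J2 [4;1;1]
L+ [5;1;1]
C(1,2)∈J2 [5;1;2]
C(0,4)∈J2 [5;1;3]
R(3,4)∈J1 [5;2;3]
L+ [6;2;3]
P(0,5)∈J1 [6;3;3]
P(5,1)∈J1 [6;4;3]
mobility = 15 − 8 − 3 = 4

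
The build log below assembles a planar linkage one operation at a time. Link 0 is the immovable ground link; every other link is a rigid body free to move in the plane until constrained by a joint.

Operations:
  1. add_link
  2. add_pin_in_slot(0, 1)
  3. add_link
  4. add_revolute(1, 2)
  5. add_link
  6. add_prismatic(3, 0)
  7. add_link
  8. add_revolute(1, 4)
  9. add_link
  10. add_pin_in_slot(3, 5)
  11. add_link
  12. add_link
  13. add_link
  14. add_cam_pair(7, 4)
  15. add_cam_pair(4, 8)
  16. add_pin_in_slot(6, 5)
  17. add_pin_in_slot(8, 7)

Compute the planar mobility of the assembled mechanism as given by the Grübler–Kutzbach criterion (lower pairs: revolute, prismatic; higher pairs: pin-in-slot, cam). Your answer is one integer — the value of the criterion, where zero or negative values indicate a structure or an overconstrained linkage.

link 0 = ground. State L|J1|J2 = 1|0|0
+link1  2|0|0
PS(0,1) f=2→J2  2|0|1
+link2  3|0|1
R(1,2) f=1→J1  3|1|1
+link3  4|1|1
P(3,0) f=1→J1  4|2|1
+link4  5|2|1
R(1,4) f=1→J1  5|3|1
+link5  6|3|1
PS(3,5) f=2→J2  6|3|2
+link6  7|3|2
+link7  8|3|2
+link8  9|3|2
C(7,4) f=2→J2  9|3|3
C(4,8) f=2→J2  9|3|4
PS(6,5) f=2→J2  9|3|5
PS(8,7) f=2→J2  9|3|6
M = 3(9−1)−2·3−6 = 24−6−6 = 12

M = 12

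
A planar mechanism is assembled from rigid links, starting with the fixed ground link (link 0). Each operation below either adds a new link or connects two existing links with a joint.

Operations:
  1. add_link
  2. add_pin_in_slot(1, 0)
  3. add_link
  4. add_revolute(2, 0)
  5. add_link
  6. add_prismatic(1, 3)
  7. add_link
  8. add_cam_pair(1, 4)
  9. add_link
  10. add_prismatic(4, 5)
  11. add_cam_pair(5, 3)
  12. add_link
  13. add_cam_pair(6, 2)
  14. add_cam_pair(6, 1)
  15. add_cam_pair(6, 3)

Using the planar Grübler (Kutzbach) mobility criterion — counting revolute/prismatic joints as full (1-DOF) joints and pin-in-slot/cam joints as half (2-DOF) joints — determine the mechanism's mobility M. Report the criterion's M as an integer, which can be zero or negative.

ground; <1,0,0>
#1 <2,0,0>
PS:1↔0 J2 <2,0,1>
#2 <3,0,1>
R:2↔0 J1 <3,1,1>
#3 <4,1,1>
P:1↔3 J1 <4,2,1>
#4 <5,2,1>
C:1↔4 J2 <5,2,2>
#5 <6,2,2>
P:4↔5 J1 <6,3,2>
C:5↔3 J2 <6,3,3>
#6 <7,3,3>
C:6↔2 J2 <7,3,4>
C:6↔1 J2 <7,3,5>
C:6↔3 J2 <7,3,6>
3×6 − 2×3 − 1×6 = 6

M = 6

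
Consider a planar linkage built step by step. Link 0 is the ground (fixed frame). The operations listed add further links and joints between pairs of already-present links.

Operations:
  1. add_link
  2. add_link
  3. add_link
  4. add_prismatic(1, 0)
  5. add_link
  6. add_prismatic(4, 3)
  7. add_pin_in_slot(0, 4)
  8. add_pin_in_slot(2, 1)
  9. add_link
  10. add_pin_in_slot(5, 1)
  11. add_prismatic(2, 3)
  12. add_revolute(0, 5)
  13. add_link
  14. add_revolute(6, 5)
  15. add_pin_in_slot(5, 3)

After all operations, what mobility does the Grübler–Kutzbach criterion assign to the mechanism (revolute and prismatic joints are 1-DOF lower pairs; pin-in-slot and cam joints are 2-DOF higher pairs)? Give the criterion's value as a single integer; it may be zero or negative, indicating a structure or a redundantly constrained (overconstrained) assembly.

M = 4

ground; <1,0,0>
#1 <2,0,0>
#2 <3,0,0>
#3 <4,0,0>
P:1↔0 J1 <4,1,0>
#4 <5,1,0>
P:4↔3 J1 <5,2,0>
PS:0↔4 J2 <5,2,1>
PS:2↔1 J2 <5,2,2>
#5 <6,2,2>
PS:5↔1 J2 <6,2,3>
P:2↔3 J1 <6,3,3>
R:0↔5 J1 <6,4,3>
#6 <7,4,3>
R:6↔5 J1 <7,5,3>
PS:5↔3 J2 <7,5,4>
3×6 − 2×5 − 1×4 = 4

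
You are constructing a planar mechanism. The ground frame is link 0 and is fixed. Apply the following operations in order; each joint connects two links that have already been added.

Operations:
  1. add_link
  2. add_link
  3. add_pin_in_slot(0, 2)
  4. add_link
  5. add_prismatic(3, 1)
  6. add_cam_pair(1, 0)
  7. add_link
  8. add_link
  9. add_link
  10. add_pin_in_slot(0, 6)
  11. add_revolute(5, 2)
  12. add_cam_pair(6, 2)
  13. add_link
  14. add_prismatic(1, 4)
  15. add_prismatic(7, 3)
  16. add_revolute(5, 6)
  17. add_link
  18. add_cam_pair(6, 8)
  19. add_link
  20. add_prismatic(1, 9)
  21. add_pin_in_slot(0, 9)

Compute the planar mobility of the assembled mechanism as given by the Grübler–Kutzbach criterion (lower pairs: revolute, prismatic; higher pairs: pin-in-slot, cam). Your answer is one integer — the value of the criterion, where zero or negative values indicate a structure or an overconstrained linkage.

[1;0;0] (link 0 is ground)
L+ [2;0;0]
L+ [3;0;0]
PS(0,2)∈J2 [3;0;1]
L+ [4;0;1]
P(3,1)∈J1 [4;1;1]
C(1,0)∈J2 [4;1;2]
L+ [5;1;2]
L+ [6;1;2]
L+ [7;1;2]
PS(0,6)∈J2 [7;1;3]
R(5,2)∈J1 [7;2;3]
C(6,2)∈J2 [7;2;4]
L+ [8;2;4]
P(1,4)∈J1 [8;3;4]
P(7,3)∈J1 [8;4;4]
R(5,6)∈J1 [8;5;4]
L+ [9;5;4]
C(6,8)∈J2 [9;5;5]
L+ [10;5;5]
P(1,9)∈J1 [10;6;5]
PS(0,9)∈J2 [10;6;6]
mobility = 27 − 12 − 6 = 9

M = 9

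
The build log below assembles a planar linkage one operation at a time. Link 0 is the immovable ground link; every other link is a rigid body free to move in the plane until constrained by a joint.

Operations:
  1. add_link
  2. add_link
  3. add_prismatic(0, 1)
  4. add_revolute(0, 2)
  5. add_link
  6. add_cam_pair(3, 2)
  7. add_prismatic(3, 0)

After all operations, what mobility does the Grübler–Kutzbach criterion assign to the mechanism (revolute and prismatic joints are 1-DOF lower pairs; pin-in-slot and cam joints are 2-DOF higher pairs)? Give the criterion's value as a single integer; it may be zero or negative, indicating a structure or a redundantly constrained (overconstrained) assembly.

(L,J1,J2)=(1,0,0); link0 fixed
link1: (2,0,0)
link2: (3,0,0)
P 0-1 [J1]: (3,1,0)
R 0-2 [J1]: (3,2,0)
link3: (4,2,0)
C 3-2 [J2]: (4,2,1)
P 3-0 [J1]: (4,3,1)
Grübler: 3·3 − 2·3 − 1 = 2

M = 2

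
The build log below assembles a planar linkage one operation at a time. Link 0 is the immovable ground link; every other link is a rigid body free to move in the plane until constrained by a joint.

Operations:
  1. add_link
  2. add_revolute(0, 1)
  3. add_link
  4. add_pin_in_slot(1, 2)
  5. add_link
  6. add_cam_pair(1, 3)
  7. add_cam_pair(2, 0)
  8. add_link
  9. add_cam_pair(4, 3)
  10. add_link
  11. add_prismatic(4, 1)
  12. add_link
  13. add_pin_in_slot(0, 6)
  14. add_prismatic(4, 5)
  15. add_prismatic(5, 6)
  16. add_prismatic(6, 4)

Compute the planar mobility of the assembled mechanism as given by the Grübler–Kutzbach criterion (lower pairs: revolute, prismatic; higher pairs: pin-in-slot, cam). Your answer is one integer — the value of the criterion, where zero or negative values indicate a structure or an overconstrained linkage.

M = 3

ground; <1,0,0>
#1 <2,0,0>
R:0↔1 J1 <2,1,0>
#2 <3,1,0>
PS:1↔2 J2 <3,1,1>
#3 <4,1,1>
C:1↔3 J2 <4,1,2>
C:2↔0 J2 <4,1,3>
#4 <5,1,3>
C:4↔3 J2 <5,1,4>
#5 <6,1,4>
P:4↔1 J1 <6,2,4>
#6 <7,2,4>
PS:0↔6 J2 <7,2,5>
P:4↔5 J1 <7,3,5>
P:5↔6 J1 <7,4,5>
P:6↔4 J1 <7,5,5>
3×6 − 2×5 − 1×5 = 3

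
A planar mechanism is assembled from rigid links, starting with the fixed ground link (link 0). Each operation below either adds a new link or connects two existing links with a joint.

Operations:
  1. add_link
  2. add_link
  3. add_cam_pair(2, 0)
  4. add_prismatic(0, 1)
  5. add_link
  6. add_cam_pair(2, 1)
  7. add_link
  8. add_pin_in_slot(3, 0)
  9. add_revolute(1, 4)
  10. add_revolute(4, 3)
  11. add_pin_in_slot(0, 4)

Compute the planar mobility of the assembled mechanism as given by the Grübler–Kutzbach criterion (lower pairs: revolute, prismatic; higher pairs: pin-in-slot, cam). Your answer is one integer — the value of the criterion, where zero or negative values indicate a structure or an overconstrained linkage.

M = 2

[1;0;0] (link 0 is ground)
L+ [2;0;0]
L+ [3;0;0]
C(2,0)∈J2 [3;0;1]
P(0,1)∈J1 [3;1;1]
L+ [4;1;1]
C(2,1)∈J2 [4;1;2]
L+ [5;1;2]
PS(3,0)∈J2 [5;1;3]
R(1,4)∈J1 [5;2;3]
R(4,3)∈J1 [5;3;3]
PS(0,4)∈J2 [5;3;4]
mobility = 12 − 6 − 4 = 2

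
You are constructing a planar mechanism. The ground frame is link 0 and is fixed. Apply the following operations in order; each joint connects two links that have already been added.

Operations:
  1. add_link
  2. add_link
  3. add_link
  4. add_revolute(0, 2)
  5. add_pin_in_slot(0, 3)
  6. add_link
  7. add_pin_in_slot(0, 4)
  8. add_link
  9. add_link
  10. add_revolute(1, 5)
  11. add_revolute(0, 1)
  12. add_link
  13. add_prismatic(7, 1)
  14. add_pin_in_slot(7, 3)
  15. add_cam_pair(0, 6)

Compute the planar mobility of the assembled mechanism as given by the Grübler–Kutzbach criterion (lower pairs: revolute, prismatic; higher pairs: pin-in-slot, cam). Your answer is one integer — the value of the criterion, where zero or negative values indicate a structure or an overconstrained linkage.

M = 9

link 0 = ground. State L|J1|J2 = 1|0|0
+link1  2|0|0
+link2  3|0|0
+link3  4|0|0
R(0,2) f=1→J1  4|1|0
PS(0,3) f=2→J2  4|1|1
+link4  5|1|1
PS(0,4) f=2→J2  5|1|2
+link5  6|1|2
+link6  7|1|2
R(1,5) f=1→J1  7|2|2
R(0,1) f=1→J1  7|3|2
+link7  8|3|2
P(7,1) f=1→J1  8|4|2
PS(7,3) f=2→J2  8|4|3
C(0,6) f=2→J2  8|4|4
M = 3(8−1)−2·4−4 = 21−8−4 = 9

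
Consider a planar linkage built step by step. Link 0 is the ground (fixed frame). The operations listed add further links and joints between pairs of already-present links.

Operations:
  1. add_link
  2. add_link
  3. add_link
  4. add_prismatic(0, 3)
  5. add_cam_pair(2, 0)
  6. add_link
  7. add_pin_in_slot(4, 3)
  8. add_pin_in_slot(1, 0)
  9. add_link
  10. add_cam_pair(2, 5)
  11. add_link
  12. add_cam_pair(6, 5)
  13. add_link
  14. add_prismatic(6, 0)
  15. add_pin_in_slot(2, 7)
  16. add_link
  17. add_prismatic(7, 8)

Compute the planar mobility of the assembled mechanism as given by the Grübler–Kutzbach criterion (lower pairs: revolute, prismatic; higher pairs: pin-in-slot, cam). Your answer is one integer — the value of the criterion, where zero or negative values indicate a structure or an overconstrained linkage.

ground; <1,0,0>
#1 <2,0,0>
#2 <3,0,0>
#3 <4,0,0>
P:0↔3 J1 <4,1,0>
C:2↔0 J2 <4,1,1>
#4 <5,1,1>
PS:4↔3 J2 <5,1,2>
PS:1↔0 J2 <5,1,3>
#5 <6,1,3>
C:2↔5 J2 <6,1,4>
#6 <7,1,4>
C:6↔5 J2 <7,1,5>
#7 <8,1,5>
P:6↔0 J1 <8,2,5>
PS:2↔7 J2 <8,2,6>
#8 <9,2,6>
P:7↔8 J1 <9,3,6>
3×8 − 2×3 − 1×6 = 12

M = 12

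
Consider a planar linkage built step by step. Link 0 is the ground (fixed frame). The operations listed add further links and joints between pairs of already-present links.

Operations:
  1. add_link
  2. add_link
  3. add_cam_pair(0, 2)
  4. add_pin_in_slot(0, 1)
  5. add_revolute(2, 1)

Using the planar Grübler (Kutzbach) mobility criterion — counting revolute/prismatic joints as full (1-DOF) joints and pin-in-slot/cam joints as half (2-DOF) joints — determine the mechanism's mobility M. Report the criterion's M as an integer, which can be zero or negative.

[1;0;0] (link 0 is ground)
L+ [2;0;0]
L+ [3;0;0]
C(0,2)∈J2 [3;0;1]
PS(0,1)∈J2 [3;0;2]
R(2,1)∈J1 [3;1;2]
mobility = 6 − 2 − 2 = 2

M = 2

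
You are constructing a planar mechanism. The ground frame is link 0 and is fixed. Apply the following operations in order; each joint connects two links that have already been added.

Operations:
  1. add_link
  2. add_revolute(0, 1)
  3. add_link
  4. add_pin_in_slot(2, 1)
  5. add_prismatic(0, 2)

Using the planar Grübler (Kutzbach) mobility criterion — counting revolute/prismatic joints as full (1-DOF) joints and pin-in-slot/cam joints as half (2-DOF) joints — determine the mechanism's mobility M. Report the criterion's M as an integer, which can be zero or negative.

L=1 J1=0 J2=0
add link → L=2 J1=0 J2=0
R@0,1 dof=1 J1 → L=2 J1=1 J2=0
add link → L=3 J1=1 J2=0
PS@2,1 dof=2 J2 → L=3 J1=1 J2=1
P@0,2 dof=1 J1 → L=3 J1=2 J2=1
M=3(L−1)−2J1−J2=3·2−2·2−1=1

M = 1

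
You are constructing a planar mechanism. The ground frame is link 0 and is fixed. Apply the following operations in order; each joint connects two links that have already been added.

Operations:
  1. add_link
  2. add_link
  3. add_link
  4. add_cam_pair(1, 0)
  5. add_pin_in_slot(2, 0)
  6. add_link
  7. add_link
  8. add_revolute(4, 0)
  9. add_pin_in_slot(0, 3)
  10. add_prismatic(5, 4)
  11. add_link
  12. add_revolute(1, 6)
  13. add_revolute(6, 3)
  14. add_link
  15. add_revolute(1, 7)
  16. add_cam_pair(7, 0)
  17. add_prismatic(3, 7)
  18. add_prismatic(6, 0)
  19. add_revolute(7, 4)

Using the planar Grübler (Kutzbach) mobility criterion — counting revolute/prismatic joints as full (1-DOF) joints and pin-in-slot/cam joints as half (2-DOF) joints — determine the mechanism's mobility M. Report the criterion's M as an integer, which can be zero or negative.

link 0 = ground. State L|J1|J2 = 1|0|0
+link1  2|0|0
+link2  3|0|0
+link3  4|0|0
C(1,0) f=2→J2  4|0|1
PS(2,0) f=2→J2  4|0|2
+link4  5|0|2
+link5  6|0|2
R(4,0) f=1→J1  6|1|2
PS(0,3) f=2→J2  6|1|3
P(5,4) f=1→J1  6|2|3
+link6  7|2|3
R(1,6) f=1→J1  7|3|3
R(6,3) f=1→J1  7|4|3
+link7  8|4|3
R(1,7) f=1→J1  8|5|3
C(7,0) f=2→J2  8|5|4
P(3,7) f=1→J1  8|6|4
P(6,0) f=1→J1  8|7|4
R(7,4) f=1→J1  8|8|4
M = 3(8−1)−2·8−4 = 21−16−4 = 1

M = 1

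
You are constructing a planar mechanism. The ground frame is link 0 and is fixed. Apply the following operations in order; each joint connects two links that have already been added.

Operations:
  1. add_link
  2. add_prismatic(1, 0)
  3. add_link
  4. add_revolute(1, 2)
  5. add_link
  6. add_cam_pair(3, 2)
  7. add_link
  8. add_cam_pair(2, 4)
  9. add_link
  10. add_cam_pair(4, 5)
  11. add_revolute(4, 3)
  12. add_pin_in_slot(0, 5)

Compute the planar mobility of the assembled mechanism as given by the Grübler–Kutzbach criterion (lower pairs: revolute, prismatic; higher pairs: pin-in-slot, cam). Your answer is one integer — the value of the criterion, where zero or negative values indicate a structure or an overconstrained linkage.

link 0 = ground. State L|J1|J2 = 1|0|0
+link1  2|0|0
P(1,0) f=1→J1  2|1|0
+link2  3|1|0
R(1,2) f=1→J1  3|2|0
+link3  4|2|0
C(3,2) f=2→J2  4|2|1
+link4  5|2|1
C(2,4) f=2→J2  5|2|2
+link5  6|2|2
C(4,5) f=2→J2  6|2|3
R(4,3) f=1→J1  6|3|3
PS(0,5) f=2→J2  6|3|4
M = 3(6−1)−2·3−4 = 15−6−4 = 5

M = 5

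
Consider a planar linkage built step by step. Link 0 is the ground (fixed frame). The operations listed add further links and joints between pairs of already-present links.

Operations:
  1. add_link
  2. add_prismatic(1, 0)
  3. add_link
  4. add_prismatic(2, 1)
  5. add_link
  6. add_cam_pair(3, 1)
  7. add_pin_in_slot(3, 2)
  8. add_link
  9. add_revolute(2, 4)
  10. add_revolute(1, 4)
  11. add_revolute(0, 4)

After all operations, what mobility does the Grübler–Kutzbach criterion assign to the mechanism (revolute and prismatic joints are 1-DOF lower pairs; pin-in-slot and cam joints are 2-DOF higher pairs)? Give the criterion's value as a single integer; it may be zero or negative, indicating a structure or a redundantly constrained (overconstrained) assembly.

M = 0

L=1 J1=0 J2=0
add link → L=2 J1=0 J2=0
P@1,0 dof=1 J1 → L=2 J1=1 J2=0
add link → L=3 J1=1 J2=0
P@2,1 dof=1 J1 → L=3 J1=2 J2=0
add link → L=4 J1=2 J2=0
C@3,1 dof=2 J2 → L=4 J1=2 J2=1
PS@3,2 dof=2 J2 → L=4 J1=2 J2=2
add link → L=5 J1=2 J2=2
R@2,4 dof=1 J1 → L=5 J1=3 J2=2
R@1,4 dof=1 J1 → L=5 J1=4 J2=2
R@0,4 dof=1 J1 → L=5 J1=5 J2=2
M=3(L−1)−2J1−J2=3·4−2·5−2=0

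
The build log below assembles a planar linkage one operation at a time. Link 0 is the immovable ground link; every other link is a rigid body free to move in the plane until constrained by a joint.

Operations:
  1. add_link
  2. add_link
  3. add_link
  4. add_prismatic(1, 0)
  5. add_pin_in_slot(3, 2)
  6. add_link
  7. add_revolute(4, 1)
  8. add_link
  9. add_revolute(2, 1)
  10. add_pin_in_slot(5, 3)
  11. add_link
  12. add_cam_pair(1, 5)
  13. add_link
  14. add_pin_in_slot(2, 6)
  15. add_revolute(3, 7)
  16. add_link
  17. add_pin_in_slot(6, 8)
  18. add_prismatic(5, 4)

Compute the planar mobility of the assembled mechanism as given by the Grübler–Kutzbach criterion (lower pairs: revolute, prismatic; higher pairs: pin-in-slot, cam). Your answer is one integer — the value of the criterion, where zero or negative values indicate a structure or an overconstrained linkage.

M = 9

[1;0;0] (link 0 is ground)
L+ [2;0;0]
L+ [3;0;0]
L+ [4;0;0]
P(1,0)∈J1 [4;1;0]
PS(3,2)∈J2 [4;1;1]
L+ [5;1;1]
R(4,1)∈J1 [5;2;1]
L+ [6;2;1]
R(2,1)∈J1 [6;3;1]
PS(5,3)∈J2 [6;3;2]
L+ [7;3;2]
C(1,5)∈J2 [7;3;3]
L+ [8;3;3]
PS(2,6)∈J2 [8;3;4]
R(3,7)∈J1 [8;4;4]
L+ [9;4;4]
PS(6,8)∈J2 [9;4;5]
P(5,4)∈J1 [9;5;5]
mobility = 24 − 10 − 5 = 9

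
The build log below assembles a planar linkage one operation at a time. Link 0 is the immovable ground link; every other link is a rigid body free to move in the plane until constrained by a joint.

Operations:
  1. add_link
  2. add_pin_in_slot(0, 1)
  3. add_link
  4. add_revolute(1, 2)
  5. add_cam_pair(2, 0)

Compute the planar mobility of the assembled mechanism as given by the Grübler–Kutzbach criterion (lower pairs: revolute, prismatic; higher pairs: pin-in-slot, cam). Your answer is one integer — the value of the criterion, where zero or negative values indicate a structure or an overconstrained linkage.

M = 2

(L,J1,J2)=(1,0,0); link0 fixed
link1: (2,0,0)
PS 0-1 [J2]: (2,0,1)
link2: (3,0,1)
R 1-2 [J1]: (3,1,1)
C 2-0 [J2]: (3,1,2)
Grübler: 3·2 − 2·1 − 2 = 2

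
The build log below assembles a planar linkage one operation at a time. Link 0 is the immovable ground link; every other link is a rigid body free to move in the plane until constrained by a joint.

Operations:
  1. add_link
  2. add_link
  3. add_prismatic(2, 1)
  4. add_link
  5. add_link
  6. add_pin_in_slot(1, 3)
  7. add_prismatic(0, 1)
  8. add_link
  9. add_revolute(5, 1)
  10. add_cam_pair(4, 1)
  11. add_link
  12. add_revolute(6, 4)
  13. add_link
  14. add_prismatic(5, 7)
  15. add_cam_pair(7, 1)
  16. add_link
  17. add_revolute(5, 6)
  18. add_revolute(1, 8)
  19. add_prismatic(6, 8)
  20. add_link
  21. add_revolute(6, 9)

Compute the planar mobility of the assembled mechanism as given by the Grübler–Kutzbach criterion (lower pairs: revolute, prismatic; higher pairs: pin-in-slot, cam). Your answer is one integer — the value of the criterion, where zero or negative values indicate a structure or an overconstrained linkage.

M = 6

link 0 = ground. State L|J1|J2 = 1|0|0
+link1  2|0|0
+link2  3|0|0
P(2,1) f=1→J1  3|1|0
+link3  4|1|0
+link4  5|1|0
PS(1,3) f=2→J2  5|1|1
P(0,1) f=1→J1  5|2|1
+link5  6|2|1
R(5,1) f=1→J1  6|3|1
C(4,1) f=2→J2  6|3|2
+link6  7|3|2
R(6,4) f=1→J1  7|4|2
+link7  8|4|2
P(5,7) f=1→J1  8|5|2
C(7,1) f=2→J2  8|5|3
+link8  9|5|3
R(5,6) f=1→J1  9|6|3
R(1,8) f=1→J1  9|7|3
P(6,8) f=1→J1  9|8|3
+link9  10|8|3
R(6,9) f=1→J1  10|9|3
M = 3(10−1)−2·9−3 = 27−18−3 = 6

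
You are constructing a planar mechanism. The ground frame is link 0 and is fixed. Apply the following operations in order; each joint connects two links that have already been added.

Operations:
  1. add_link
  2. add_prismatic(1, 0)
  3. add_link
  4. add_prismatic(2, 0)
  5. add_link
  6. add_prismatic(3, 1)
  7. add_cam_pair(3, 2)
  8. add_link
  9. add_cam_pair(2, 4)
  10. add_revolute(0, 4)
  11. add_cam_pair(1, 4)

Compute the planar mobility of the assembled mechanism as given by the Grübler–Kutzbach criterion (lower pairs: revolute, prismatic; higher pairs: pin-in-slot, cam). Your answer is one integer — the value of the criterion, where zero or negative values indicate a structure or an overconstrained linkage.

ground; <1,0,0>
#1 <2,0,0>
P:1↔0 J1 <2,1,0>
#2 <3,1,0>
P:2↔0 J1 <3,2,0>
#3 <4,2,0>
P:3↔1 J1 <4,3,0>
C:3↔2 J2 <4,3,1>
#4 <5,3,1>
C:2↔4 J2 <5,3,2>
R:0↔4 J1 <5,4,2>
C:1↔4 J2 <5,4,3>
3×4 − 2×4 − 1×3 = 1

M = 1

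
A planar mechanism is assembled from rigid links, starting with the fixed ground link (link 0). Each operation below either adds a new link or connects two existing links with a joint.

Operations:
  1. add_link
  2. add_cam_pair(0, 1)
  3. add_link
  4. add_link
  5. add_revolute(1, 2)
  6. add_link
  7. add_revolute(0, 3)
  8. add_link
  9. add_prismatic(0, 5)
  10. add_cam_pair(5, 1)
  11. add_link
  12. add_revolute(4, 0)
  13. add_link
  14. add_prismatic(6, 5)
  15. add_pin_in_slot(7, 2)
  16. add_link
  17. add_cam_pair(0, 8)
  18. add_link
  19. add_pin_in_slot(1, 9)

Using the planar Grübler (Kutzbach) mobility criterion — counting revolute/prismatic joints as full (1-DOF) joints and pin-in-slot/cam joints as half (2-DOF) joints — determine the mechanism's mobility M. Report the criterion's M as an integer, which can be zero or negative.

(L,J1,J2)=(1,0,0); link0 fixed
link1: (2,0,0)
C 0-1 [J2]: (2,0,1)
link2: (3,0,1)
link3: (4,0,1)
R 1-2 [J1]: (4,1,1)
link4: (5,1,1)
R 0-3 [J1]: (5,2,1)
link5: (6,2,1)
P 0-5 [J1]: (6,3,1)
C 5-1 [J2]: (6,3,2)
link6: (7,3,2)
R 4-0 [J1]: (7,4,2)
link7: (8,4,2)
P 6-5 [J1]: (8,5,2)
PS 7-2 [J2]: (8,5,3)
link8: (9,5,3)
C 0-8 [J2]: (9,5,4)
link9: (10,5,4)
PS 1-9 [J2]: (10,5,5)
Grübler: 3·9 − 2·5 − 5 = 12

M = 12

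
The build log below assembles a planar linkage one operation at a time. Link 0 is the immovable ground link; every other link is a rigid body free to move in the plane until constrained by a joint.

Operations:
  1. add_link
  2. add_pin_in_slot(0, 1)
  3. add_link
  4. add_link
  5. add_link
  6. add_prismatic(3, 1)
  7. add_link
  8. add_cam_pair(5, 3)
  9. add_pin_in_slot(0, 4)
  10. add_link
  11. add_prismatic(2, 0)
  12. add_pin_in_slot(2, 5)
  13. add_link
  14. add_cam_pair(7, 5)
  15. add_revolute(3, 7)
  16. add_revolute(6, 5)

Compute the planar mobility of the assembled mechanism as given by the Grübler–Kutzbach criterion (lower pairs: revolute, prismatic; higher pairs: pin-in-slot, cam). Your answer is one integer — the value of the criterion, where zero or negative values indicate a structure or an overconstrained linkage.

link 0 = ground. State L|J1|J2 = 1|0|0
+link1  2|0|0
PS(0,1) f=2→J2  2|0|1
+link2  3|0|1
+link3  4|0|1
+link4  5|0|1
P(3,1) f=1→J1  5|1|1
+link5  6|1|1
C(5,3) f=2→J2  6|1|2
PS(0,4) f=2→J2  6|1|3
+link6  7|1|3
P(2,0) f=1→J1  7|2|3
PS(2,5) f=2→J2  7|2|4
+link7  8|2|4
C(7,5) f=2→J2  8|2|5
R(3,7) f=1→J1  8|3|5
R(6,5) f=1→J1  8|4|5
M = 3(8−1)−2·4−5 = 21−8−5 = 8

M = 8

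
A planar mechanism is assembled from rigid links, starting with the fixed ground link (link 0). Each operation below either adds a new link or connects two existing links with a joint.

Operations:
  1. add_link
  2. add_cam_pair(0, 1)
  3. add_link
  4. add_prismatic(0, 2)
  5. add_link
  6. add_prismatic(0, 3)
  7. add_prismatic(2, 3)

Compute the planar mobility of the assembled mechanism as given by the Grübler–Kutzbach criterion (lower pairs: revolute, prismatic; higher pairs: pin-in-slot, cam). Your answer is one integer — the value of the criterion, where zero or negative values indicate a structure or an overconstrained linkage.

M = 2

link 0 = ground. State L|J1|J2 = 1|0|0
+link1  2|0|0
C(0,1) f=2→J2  2|0|1
+link2  3|0|1
P(0,2) f=1→J1  3|1|1
+link3  4|1|1
P(0,3) f=1→J1  4|2|1
P(2,3) f=1→J1  4|3|1
M = 3(4−1)−2·3−1 = 9−6−1 = 2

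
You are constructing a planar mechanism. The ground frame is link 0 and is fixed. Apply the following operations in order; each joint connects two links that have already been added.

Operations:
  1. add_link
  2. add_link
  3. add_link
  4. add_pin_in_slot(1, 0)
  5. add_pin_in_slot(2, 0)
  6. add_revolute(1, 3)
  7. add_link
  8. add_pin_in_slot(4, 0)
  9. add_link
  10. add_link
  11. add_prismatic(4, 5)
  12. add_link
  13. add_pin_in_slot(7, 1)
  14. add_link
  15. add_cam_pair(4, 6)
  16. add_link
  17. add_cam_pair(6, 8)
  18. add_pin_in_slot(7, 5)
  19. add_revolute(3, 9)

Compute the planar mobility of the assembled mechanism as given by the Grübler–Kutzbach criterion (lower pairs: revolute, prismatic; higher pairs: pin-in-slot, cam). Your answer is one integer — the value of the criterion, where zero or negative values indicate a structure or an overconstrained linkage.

M = 14

[1;0;0] (link 0 is ground)
L+ [2;0;0]
L+ [3;0;0]
L+ [4;0;0]
PS(1,0)∈J2 [4;0;1]
PS(2,0)∈J2 [4;0;2]
R(1,3)∈J1 [4;1;2]
L+ [5;1;2]
PS(4,0)∈J2 [5;1;3]
L+ [6;1;3]
L+ [7;1;3]
P(4,5)∈J1 [7;2;3]
L+ [8;2;3]
PS(7,1)∈J2 [8;2;4]
L+ [9;2;4]
C(4,6)∈J2 [9;2;5]
L+ [10;2;5]
C(6,8)∈J2 [10;2;6]
PS(7,5)∈J2 [10;2;7]
R(3,9)∈J1 [10;3;7]
mobility = 27 − 6 − 7 = 14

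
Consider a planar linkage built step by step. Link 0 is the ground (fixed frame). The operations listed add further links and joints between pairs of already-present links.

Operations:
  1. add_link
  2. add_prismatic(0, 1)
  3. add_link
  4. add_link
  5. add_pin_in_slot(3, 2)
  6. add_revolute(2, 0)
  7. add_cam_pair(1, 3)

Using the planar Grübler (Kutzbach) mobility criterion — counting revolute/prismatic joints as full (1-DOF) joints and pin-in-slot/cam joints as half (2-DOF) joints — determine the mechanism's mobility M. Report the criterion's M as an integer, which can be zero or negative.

L=1 J1=0 J2=0
add link → L=2 J1=0 J2=0
P@0,1 dof=1 J1 → L=2 J1=1 J2=0
add link → L=3 J1=1 J2=0
add link → L=4 J1=1 J2=0
PS@3,2 dof=2 J2 → L=4 J1=1 J2=1
R@2,0 dof=1 J1 → L=4 J1=2 J2=1
C@1,3 dof=2 J2 → L=4 J1=2 J2=2
M=3(L−1)−2J1−J2=3·3−2·2−2=3

M = 3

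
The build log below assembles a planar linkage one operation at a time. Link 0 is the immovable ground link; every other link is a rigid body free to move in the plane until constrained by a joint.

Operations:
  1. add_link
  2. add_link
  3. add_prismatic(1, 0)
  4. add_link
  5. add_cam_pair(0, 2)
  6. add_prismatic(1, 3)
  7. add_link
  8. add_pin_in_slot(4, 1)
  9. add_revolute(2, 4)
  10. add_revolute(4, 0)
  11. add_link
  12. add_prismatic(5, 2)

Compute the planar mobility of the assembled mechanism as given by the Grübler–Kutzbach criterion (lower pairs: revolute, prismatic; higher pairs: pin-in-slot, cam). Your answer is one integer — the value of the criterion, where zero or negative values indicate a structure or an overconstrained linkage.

M = 3

(L,J1,J2)=(1,0,0); link0 fixed
link1: (2,0,0)
link2: (3,0,0)
P 1-0 [J1]: (3,1,0)
link3: (4,1,0)
C 0-2 [J2]: (4,1,1)
P 1-3 [J1]: (4,2,1)
link4: (5,2,1)
PS 4-1 [J2]: (5,2,2)
R 2-4 [J1]: (5,3,2)
R 4-0 [J1]: (5,4,2)
link5: (6,4,2)
P 5-2 [J1]: (6,5,2)
Grübler: 3·5 − 2·5 − 2 = 3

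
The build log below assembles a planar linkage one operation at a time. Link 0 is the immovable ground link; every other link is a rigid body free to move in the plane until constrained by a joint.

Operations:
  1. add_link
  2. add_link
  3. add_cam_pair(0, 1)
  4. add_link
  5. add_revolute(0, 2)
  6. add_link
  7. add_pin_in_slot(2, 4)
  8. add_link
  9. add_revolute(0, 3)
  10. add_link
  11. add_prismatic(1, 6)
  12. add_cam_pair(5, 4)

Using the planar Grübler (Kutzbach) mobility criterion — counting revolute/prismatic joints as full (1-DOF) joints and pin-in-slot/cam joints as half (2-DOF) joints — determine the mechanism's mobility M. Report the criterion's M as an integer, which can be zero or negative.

M = 9

link 0 = ground. State L|J1|J2 = 1|0|0
+link1  2|0|0
+link2  3|0|0
C(0,1) f=2→J2  3|0|1
+link3  4|0|1
R(0,2) f=1→J1  4|1|1
+link4  5|1|1
PS(2,4) f=2→J2  5|1|2
+link5  6|1|2
R(0,3) f=1→J1  6|2|2
+link6  7|2|2
P(1,6) f=1→J1  7|3|2
C(5,4) f=2→J2  7|3|3
M = 3(7−1)−2·3−3 = 18−6−3 = 9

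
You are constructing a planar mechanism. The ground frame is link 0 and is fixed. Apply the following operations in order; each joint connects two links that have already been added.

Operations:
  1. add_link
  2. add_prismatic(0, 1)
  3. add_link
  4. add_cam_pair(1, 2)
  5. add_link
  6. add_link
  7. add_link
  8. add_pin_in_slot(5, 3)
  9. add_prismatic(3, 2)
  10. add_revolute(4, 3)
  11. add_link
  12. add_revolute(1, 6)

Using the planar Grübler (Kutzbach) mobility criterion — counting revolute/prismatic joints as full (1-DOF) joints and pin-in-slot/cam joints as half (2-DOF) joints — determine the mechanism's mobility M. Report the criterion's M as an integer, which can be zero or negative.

link 0 = ground. State L|J1|J2 = 1|0|0
+link1  2|0|0
P(0,1) f=1→J1  2|1|0
+link2  3|1|0
C(1,2) f=2→J2  3|1|1
+link3  4|1|1
+link4  5|1|1
+link5  6|1|1
PS(5,3) f=2→J2  6|1|2
P(3,2) f=1→J1  6|2|2
R(4,3) f=1→J1  6|3|2
+link6  7|3|2
R(1,6) f=1→J1  7|4|2
M = 3(7−1)−2·4−2 = 18−8−2 = 8

M = 8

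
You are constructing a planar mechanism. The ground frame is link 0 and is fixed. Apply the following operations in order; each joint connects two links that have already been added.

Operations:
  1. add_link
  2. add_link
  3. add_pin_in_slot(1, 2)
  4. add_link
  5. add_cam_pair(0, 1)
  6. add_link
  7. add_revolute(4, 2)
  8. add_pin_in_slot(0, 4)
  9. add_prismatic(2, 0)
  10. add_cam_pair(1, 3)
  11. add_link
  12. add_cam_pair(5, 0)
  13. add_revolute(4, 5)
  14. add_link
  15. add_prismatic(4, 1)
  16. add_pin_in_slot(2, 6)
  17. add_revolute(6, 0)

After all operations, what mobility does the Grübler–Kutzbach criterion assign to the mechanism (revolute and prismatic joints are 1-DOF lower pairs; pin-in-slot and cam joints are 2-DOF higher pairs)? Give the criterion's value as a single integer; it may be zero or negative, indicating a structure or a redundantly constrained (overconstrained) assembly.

M = 2

(L,J1,J2)=(1,0,0); link0 fixed
link1: (2,0,0)
link2: (3,0,0)
PS 1-2 [J2]: (3,0,1)
link3: (4,0,1)
C 0-1 [J2]: (4,0,2)
link4: (5,0,2)
R 4-2 [J1]: (5,1,2)
PS 0-4 [J2]: (5,1,3)
P 2-0 [J1]: (5,2,3)
C 1-3 [J2]: (5,2,4)
link5: (6,2,4)
C 5-0 [J2]: (6,2,5)
R 4-5 [J1]: (6,3,5)
link6: (7,3,5)
P 4-1 [J1]: (7,4,5)
PS 2-6 [J2]: (7,4,6)
R 6-0 [J1]: (7,5,6)
Grübler: 3·6 − 2·5 − 6 = 2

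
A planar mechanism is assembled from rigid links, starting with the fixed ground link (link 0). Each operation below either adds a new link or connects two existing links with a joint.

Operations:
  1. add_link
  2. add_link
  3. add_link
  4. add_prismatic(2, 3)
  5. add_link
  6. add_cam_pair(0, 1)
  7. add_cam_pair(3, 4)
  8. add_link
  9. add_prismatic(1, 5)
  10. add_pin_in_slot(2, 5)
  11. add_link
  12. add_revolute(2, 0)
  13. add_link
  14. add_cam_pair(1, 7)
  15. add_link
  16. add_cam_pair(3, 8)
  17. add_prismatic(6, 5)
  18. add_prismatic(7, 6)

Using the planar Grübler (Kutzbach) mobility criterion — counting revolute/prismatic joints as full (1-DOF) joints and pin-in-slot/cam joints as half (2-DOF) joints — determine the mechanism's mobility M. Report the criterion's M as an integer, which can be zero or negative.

ground; <1,0,0>
#1 <2,0,0>
#2 <3,0,0>
#3 <4,0,0>
P:2↔3 J1 <4,1,0>
#4 <5,1,0>
C:0↔1 J2 <5,1,1>
C:3↔4 J2 <5,1,2>
#5 <6,1,2>
P:1↔5 J1 <6,2,2>
PS:2↔5 J2 <6,2,3>
#6 <7,2,3>
R:2↔0 J1 <7,3,3>
#7 <8,3,3>
C:1↔7 J2 <8,3,4>
#8 <9,3,4>
C:3↔8 J2 <9,3,5>
P:6↔5 J1 <9,4,5>
P:7↔6 J1 <9,5,5>
3×8 − 2×5 − 1×5 = 9

M = 9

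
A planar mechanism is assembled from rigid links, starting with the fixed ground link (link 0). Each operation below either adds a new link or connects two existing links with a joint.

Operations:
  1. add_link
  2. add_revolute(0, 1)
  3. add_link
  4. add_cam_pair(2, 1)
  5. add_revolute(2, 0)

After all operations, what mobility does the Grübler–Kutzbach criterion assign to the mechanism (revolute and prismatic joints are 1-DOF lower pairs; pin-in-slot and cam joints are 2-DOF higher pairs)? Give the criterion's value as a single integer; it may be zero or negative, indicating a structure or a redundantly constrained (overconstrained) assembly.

M = 1

L=1 J1=0 J2=0
add link → L=2 J1=0 J2=0
R@0,1 dof=1 J1 → L=2 J1=1 J2=0
add link → L=3 J1=1 J2=0
C@2,1 dof=2 J2 → L=3 J1=1 J2=1
R@2,0 dof=1 J1 → L=3 J1=2 J2=1
M=3(L−1)−2J1−J2=3·2−2·2−1=1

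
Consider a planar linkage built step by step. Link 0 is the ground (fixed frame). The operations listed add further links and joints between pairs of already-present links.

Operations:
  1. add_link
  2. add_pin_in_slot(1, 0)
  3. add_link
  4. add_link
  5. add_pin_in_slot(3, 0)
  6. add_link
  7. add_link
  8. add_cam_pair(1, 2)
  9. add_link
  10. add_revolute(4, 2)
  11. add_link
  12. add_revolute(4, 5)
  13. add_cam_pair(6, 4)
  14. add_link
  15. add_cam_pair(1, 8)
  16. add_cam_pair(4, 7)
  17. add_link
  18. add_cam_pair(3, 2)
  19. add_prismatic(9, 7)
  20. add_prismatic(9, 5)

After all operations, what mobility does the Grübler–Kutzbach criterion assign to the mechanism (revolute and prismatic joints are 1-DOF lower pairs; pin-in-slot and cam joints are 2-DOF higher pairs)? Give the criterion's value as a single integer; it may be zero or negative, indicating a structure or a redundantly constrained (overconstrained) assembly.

M = 12

[1;0;0] (link 0 is ground)
L+ [2;0;0]
PS(1,0)∈J2 [2;0;1]
L+ [3;0;1]
L+ [4;0;1]
PS(3,0)∈J2 [4;0;2]
L+ [5;0;2]
L+ [6;0;2]
C(1,2)∈J2 [6;0;3]
L+ [7;0;3]
R(4,2)∈J1 [7;1;3]
L+ [8;1;3]
R(4,5)∈J1 [8;2;3]
C(6,4)∈J2 [8;2;4]
L+ [9;2;4]
C(1,8)∈J2 [9;2;5]
C(4,7)∈J2 [9;2;6]
L+ [10;2;6]
C(3,2)∈J2 [10;2;7]
P(9,7)∈J1 [10;3;7]
P(9,5)∈J1 [10;4;7]
mobility = 27 − 8 − 7 = 12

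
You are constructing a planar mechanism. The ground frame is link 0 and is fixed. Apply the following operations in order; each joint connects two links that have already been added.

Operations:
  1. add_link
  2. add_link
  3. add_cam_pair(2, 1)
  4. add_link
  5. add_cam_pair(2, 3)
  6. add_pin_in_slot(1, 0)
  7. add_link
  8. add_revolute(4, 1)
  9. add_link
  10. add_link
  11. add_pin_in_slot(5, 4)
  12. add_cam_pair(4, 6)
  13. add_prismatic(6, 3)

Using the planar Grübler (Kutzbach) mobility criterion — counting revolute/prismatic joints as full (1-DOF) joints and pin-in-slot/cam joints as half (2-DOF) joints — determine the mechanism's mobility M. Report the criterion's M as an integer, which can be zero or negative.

M = 9

ground; <1,0,0>
#1 <2,0,0>
#2 <3,0,0>
C:2↔1 J2 <3,0,1>
#3 <4,0,1>
C:2↔3 J2 <4,0,2>
PS:1↔0 J2 <4,0,3>
#4 <5,0,3>
R:4↔1 J1 <5,1,3>
#5 <6,1,3>
#6 <7,1,3>
PS:5↔4 J2 <7,1,4>
C:4↔6 J2 <7,1,5>
P:6↔3 J1 <7,2,5>
3×6 − 2×2 − 1×5 = 9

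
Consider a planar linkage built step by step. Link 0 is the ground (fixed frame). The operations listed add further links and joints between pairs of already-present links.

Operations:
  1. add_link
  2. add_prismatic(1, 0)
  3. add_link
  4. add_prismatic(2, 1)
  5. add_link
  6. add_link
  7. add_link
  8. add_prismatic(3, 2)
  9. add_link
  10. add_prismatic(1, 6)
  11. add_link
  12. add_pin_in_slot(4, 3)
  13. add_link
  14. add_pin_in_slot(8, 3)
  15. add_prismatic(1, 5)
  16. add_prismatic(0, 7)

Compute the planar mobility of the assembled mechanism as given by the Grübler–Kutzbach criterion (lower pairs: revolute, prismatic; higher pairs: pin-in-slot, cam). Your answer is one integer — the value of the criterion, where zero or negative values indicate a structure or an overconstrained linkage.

ground; <1,0,0>
#1 <2,0,0>
P:1↔0 J1 <2,1,0>
#2 <3,1,0>
P:2↔1 J1 <3,2,0>
#3 <4,2,0>
#4 <5,2,0>
#5 <6,2,0>
P:3↔2 J1 <6,3,0>
#6 <7,3,0>
P:1↔6 J1 <7,4,0>
#7 <8,4,0>
PS:4↔3 J2 <8,4,1>
#8 <9,4,1>
PS:8↔3 J2 <9,4,2>
P:1↔5 J1 <9,5,2>
P:0↔7 J1 <9,6,2>
3×8 − 2×6 − 1×2 = 10

M = 10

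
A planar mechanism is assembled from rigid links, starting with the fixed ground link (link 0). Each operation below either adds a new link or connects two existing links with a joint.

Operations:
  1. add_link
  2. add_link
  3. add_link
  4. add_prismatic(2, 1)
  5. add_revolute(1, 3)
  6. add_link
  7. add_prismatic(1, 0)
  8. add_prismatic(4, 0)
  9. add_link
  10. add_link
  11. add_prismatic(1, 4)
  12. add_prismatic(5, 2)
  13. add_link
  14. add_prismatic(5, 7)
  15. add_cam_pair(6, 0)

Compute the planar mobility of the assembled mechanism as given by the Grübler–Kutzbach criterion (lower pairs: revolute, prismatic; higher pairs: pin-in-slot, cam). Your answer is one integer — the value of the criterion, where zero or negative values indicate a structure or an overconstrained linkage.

(L,J1,J2)=(1,0,0); link0 fixed
link1: (2,0,0)
link2: (3,0,0)
link3: (4,0,0)
P 2-1 [J1]: (4,1,0)
R 1-3 [J1]: (4,2,0)
link4: (5,2,0)
P 1-0 [J1]: (5,3,0)
P 4-0 [J1]: (5,4,0)
link5: (6,4,0)
link6: (7,4,0)
P 1-4 [J1]: (7,5,0)
P 5-2 [J1]: (7,6,0)
link7: (8,6,0)
P 5-7 [J1]: (8,7,0)
C 6-0 [J2]: (8,7,1)
Grübler: 3·7 − 2·7 − 1 = 6

M = 6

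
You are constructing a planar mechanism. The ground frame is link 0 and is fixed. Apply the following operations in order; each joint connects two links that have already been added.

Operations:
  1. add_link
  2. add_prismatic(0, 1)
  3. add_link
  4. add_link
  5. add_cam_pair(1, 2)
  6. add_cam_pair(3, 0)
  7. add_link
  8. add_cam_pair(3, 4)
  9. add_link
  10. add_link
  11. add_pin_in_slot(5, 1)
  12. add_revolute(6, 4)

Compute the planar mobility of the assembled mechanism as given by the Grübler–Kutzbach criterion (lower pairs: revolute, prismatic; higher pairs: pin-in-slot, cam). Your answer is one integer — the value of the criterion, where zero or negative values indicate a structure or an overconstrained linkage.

M = 10

L=1 J1=0 J2=0
add link → L=2 J1=0 J2=0
P@0,1 dof=1 J1 → L=2 J1=1 J2=0
add link → L=3 J1=1 J2=0
add link → L=4 J1=1 J2=0
C@1,2 dof=2 J2 → L=4 J1=1 J2=1
C@3,0 dof=2 J2 → L=4 J1=1 J2=2
add link → L=5 J1=1 J2=2
C@3,4 dof=2 J2 → L=5 J1=1 J2=3
add link → L=6 J1=1 J2=3
add link → L=7 J1=1 J2=3
PS@5,1 dof=2 J2 → L=7 J1=1 J2=4
R@6,4 dof=1 J1 → L=7 J1=2 J2=4
M=3(L−1)−2J1−J2=3·6−2·2−4=10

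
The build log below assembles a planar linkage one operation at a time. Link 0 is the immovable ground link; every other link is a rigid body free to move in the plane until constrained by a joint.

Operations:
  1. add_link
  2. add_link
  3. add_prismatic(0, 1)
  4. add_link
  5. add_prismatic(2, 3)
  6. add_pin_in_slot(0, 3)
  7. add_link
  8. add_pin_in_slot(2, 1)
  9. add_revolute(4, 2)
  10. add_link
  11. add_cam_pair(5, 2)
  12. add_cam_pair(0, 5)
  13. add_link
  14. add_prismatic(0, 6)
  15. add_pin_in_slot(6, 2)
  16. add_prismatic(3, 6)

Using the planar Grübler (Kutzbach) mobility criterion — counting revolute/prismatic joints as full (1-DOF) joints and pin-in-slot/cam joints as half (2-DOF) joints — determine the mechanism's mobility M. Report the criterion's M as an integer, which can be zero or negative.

ground; <1,0,0>
#1 <2,0,0>
#2 <3,0,0>
P:0↔1 J1 <3,1,0>
#3 <4,1,0>
P:2↔3 J1 <4,2,0>
PS:0↔3 J2 <4,2,1>
#4 <5,2,1>
PS:2↔1 J2 <5,2,2>
R:4↔2 J1 <5,3,2>
#5 <6,3,2>
C:5↔2 J2 <6,3,3>
C:0↔5 J2 <6,3,4>
#6 <7,3,4>
P:0↔6 J1 <7,4,4>
PS:6↔2 J2 <7,4,5>
P:3↔6 J1 <7,5,5>
3×6 − 2×5 − 1×5 = 3

M = 3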